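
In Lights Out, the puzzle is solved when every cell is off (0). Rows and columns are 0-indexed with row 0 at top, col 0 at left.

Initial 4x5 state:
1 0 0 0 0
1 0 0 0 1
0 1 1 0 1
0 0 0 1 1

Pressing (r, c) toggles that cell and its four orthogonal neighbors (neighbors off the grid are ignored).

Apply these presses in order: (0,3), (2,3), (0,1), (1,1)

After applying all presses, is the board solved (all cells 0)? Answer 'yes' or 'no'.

Answer: no

Derivation:
After press 1 at (0,3):
1 0 1 1 1
1 0 0 1 1
0 1 1 0 1
0 0 0 1 1

After press 2 at (2,3):
1 0 1 1 1
1 0 0 0 1
0 1 0 1 0
0 0 0 0 1

After press 3 at (0,1):
0 1 0 1 1
1 1 0 0 1
0 1 0 1 0
0 0 0 0 1

After press 4 at (1,1):
0 0 0 1 1
0 0 1 0 1
0 0 0 1 0
0 0 0 0 1

Lights still on: 6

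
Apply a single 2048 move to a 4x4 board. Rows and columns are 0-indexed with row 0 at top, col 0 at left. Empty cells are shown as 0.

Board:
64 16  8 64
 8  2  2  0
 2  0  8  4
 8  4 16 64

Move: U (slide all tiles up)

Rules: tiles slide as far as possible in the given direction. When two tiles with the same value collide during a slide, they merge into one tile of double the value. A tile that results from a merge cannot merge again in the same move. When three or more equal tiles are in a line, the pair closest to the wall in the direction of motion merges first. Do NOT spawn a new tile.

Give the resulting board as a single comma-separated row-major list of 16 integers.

Answer: 64, 16, 8, 64, 8, 2, 2, 4, 2, 4, 8, 64, 8, 0, 16, 0

Derivation:
Slide up:
col 0: [64, 8, 2, 8] -> [64, 8, 2, 8]
col 1: [16, 2, 0, 4] -> [16, 2, 4, 0]
col 2: [8, 2, 8, 16] -> [8, 2, 8, 16]
col 3: [64, 0, 4, 64] -> [64, 4, 64, 0]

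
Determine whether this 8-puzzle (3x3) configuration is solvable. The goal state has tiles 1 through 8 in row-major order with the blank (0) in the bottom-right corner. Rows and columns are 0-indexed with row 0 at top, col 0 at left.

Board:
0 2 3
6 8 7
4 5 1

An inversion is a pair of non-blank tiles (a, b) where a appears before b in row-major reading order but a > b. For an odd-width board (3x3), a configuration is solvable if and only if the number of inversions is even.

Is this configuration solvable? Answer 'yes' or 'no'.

Inversions (pairs i<j in row-major order where tile[i] > tile[j] > 0): 14
14 is even, so the puzzle is solvable.

Answer: yes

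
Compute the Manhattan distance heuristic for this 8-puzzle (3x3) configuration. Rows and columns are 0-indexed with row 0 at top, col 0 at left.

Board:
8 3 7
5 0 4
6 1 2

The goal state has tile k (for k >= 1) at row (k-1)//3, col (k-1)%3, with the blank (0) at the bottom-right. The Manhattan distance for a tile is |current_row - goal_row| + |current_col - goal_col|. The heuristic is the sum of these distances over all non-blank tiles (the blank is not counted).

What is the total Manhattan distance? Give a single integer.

Tile 8: (0,0)->(2,1) = 3
Tile 3: (0,1)->(0,2) = 1
Tile 7: (0,2)->(2,0) = 4
Tile 5: (1,0)->(1,1) = 1
Tile 4: (1,2)->(1,0) = 2
Tile 6: (2,0)->(1,2) = 3
Tile 1: (2,1)->(0,0) = 3
Tile 2: (2,2)->(0,1) = 3
Sum: 3 + 1 + 4 + 1 + 2 + 3 + 3 + 3 = 20

Answer: 20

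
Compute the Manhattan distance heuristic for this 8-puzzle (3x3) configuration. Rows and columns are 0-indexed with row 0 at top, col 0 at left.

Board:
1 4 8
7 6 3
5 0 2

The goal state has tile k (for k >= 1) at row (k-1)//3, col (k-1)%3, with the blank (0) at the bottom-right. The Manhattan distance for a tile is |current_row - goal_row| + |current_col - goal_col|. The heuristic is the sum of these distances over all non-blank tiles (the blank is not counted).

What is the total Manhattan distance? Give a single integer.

Answer: 13

Derivation:
Tile 1: (0,0)->(0,0) = 0
Tile 4: (0,1)->(1,0) = 2
Tile 8: (0,2)->(2,1) = 3
Tile 7: (1,0)->(2,0) = 1
Tile 6: (1,1)->(1,2) = 1
Tile 3: (1,2)->(0,2) = 1
Tile 5: (2,0)->(1,1) = 2
Tile 2: (2,2)->(0,1) = 3
Sum: 0 + 2 + 3 + 1 + 1 + 1 + 2 + 3 = 13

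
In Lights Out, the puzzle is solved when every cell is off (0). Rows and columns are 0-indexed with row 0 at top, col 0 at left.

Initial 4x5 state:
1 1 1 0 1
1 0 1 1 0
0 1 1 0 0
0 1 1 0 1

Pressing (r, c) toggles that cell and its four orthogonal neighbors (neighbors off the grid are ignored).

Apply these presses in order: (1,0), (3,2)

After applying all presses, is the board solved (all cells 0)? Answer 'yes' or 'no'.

Answer: no

Derivation:
After press 1 at (1,0):
0 1 1 0 1
0 1 1 1 0
1 1 1 0 0
0 1 1 0 1

After press 2 at (3,2):
0 1 1 0 1
0 1 1 1 0
1 1 0 0 0
0 0 0 1 1

Lights still on: 10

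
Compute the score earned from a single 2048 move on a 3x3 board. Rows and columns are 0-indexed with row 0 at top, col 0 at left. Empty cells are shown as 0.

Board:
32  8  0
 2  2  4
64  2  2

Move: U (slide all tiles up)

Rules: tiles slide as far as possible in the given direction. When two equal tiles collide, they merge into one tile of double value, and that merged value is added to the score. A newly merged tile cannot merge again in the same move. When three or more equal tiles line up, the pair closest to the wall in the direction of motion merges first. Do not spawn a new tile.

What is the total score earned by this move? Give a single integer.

Slide up:
col 0: [32, 2, 64] -> [32, 2, 64]  score +0 (running 0)
col 1: [8, 2, 2] -> [8, 4, 0]  score +4 (running 4)
col 2: [0, 4, 2] -> [4, 2, 0]  score +0 (running 4)
Board after move:
32  8  4
 2  4  2
64  0  0

Answer: 4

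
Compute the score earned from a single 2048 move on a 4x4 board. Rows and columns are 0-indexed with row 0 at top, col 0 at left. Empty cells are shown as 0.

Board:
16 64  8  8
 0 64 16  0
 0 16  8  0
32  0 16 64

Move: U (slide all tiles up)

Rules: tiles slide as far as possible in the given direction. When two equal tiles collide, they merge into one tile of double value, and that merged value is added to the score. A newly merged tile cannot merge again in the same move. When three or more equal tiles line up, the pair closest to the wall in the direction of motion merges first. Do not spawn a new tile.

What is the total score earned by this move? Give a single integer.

Answer: 128

Derivation:
Slide up:
col 0: [16, 0, 0, 32] -> [16, 32, 0, 0]  score +0 (running 0)
col 1: [64, 64, 16, 0] -> [128, 16, 0, 0]  score +128 (running 128)
col 2: [8, 16, 8, 16] -> [8, 16, 8, 16]  score +0 (running 128)
col 3: [8, 0, 0, 64] -> [8, 64, 0, 0]  score +0 (running 128)
Board after move:
 16 128   8   8
 32  16  16  64
  0   0   8   0
  0   0  16   0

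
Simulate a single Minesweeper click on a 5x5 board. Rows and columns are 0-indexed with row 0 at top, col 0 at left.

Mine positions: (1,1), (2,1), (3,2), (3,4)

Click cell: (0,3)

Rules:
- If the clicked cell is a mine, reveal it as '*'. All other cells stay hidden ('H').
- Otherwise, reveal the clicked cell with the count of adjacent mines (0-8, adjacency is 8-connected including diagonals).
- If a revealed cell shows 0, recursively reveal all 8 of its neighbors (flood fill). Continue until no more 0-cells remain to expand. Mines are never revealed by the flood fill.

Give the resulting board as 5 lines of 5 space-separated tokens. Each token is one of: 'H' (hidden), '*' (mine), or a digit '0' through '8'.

H H 1 0 0
H H 2 0 0
H H 3 2 1
H H H H H
H H H H H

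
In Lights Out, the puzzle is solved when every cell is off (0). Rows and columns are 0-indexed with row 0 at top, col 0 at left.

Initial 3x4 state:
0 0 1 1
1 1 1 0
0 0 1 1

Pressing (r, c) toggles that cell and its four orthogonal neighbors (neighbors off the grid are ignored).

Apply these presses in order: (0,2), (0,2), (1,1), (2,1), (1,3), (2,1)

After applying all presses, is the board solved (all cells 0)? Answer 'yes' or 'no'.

After press 1 at (0,2):
0 1 0 0
1 1 0 0
0 0 1 1

After press 2 at (0,2):
0 0 1 1
1 1 1 0
0 0 1 1

After press 3 at (1,1):
0 1 1 1
0 0 0 0
0 1 1 1

After press 4 at (2,1):
0 1 1 1
0 1 0 0
1 0 0 1

After press 5 at (1,3):
0 1 1 0
0 1 1 1
1 0 0 0

After press 6 at (2,1):
0 1 1 0
0 0 1 1
0 1 1 0

Lights still on: 6

Answer: no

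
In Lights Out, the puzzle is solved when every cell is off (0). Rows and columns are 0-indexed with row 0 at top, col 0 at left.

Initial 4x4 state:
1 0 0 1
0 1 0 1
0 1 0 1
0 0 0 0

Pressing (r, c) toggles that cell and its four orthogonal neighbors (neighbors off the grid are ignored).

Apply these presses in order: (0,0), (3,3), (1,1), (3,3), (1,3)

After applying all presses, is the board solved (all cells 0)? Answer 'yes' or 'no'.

Answer: yes

Derivation:
After press 1 at (0,0):
0 1 0 1
1 1 0 1
0 1 0 1
0 0 0 0

After press 2 at (3,3):
0 1 0 1
1 1 0 1
0 1 0 0
0 0 1 1

After press 3 at (1,1):
0 0 0 1
0 0 1 1
0 0 0 0
0 0 1 1

After press 4 at (3,3):
0 0 0 1
0 0 1 1
0 0 0 1
0 0 0 0

After press 5 at (1,3):
0 0 0 0
0 0 0 0
0 0 0 0
0 0 0 0

Lights still on: 0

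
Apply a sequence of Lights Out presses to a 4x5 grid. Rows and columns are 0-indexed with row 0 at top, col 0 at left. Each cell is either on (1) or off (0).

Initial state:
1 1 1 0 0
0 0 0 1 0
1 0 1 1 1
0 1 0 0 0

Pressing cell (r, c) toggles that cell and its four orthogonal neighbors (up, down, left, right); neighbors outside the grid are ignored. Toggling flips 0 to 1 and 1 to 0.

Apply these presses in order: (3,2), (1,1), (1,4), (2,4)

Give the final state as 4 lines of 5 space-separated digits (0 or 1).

Answer: 1 0 1 0 1
1 1 1 0 0
1 1 0 0 1
0 0 1 1 1

Derivation:
After press 1 at (3,2):
1 1 1 0 0
0 0 0 1 0
1 0 0 1 1
0 0 1 1 0

After press 2 at (1,1):
1 0 1 0 0
1 1 1 1 0
1 1 0 1 1
0 0 1 1 0

After press 3 at (1,4):
1 0 1 0 1
1 1 1 0 1
1 1 0 1 0
0 0 1 1 0

After press 4 at (2,4):
1 0 1 0 1
1 1 1 0 0
1 1 0 0 1
0 0 1 1 1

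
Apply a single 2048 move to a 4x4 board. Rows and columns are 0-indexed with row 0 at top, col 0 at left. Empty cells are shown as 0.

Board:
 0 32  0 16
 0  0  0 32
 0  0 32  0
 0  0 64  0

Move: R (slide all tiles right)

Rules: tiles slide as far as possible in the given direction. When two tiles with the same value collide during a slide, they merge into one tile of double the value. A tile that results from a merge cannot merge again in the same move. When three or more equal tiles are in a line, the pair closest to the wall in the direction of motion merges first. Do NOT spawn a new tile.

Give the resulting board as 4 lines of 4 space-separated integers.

Answer:  0  0 32 16
 0  0  0 32
 0  0  0 32
 0  0  0 64

Derivation:
Slide right:
row 0: [0, 32, 0, 16] -> [0, 0, 32, 16]
row 1: [0, 0, 0, 32] -> [0, 0, 0, 32]
row 2: [0, 0, 32, 0] -> [0, 0, 0, 32]
row 3: [0, 0, 64, 0] -> [0, 0, 0, 64]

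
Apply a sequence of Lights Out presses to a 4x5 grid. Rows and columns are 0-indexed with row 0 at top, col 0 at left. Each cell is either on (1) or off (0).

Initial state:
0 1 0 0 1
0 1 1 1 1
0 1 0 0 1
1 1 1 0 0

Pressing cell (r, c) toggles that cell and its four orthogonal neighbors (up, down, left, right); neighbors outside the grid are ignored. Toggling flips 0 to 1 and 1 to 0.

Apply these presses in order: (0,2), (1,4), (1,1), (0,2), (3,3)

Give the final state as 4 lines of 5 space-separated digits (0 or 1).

Answer: 0 0 0 0 0
1 0 0 0 0
0 0 0 1 0
1 1 0 1 1

Derivation:
After press 1 at (0,2):
0 0 1 1 1
0 1 0 1 1
0 1 0 0 1
1 1 1 0 0

After press 2 at (1,4):
0 0 1 1 0
0 1 0 0 0
0 1 0 0 0
1 1 1 0 0

After press 3 at (1,1):
0 1 1 1 0
1 0 1 0 0
0 0 0 0 0
1 1 1 0 0

After press 4 at (0,2):
0 0 0 0 0
1 0 0 0 0
0 0 0 0 0
1 1 1 0 0

After press 5 at (3,3):
0 0 0 0 0
1 0 0 0 0
0 0 0 1 0
1 1 0 1 1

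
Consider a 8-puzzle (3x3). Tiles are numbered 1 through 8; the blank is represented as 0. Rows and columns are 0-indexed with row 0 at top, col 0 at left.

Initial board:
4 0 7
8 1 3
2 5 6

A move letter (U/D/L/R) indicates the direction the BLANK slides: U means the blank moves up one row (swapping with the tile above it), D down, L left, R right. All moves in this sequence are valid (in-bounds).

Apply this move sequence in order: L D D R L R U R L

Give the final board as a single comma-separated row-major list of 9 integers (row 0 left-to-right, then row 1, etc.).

After move 1 (L):
0 4 7
8 1 3
2 5 6

After move 2 (D):
8 4 7
0 1 3
2 5 6

After move 3 (D):
8 4 7
2 1 3
0 5 6

After move 4 (R):
8 4 7
2 1 3
5 0 6

After move 5 (L):
8 4 7
2 1 3
0 5 6

After move 6 (R):
8 4 7
2 1 3
5 0 6

After move 7 (U):
8 4 7
2 0 3
5 1 6

After move 8 (R):
8 4 7
2 3 0
5 1 6

After move 9 (L):
8 4 7
2 0 3
5 1 6

Answer: 8, 4, 7, 2, 0, 3, 5, 1, 6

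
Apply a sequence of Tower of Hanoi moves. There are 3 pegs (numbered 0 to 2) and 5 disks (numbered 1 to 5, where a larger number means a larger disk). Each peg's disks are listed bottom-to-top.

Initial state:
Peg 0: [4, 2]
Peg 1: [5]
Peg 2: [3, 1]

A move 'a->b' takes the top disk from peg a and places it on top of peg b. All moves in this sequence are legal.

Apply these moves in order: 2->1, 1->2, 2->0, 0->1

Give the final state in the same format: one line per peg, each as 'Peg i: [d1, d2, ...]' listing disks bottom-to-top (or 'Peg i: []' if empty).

Answer: Peg 0: [4, 2]
Peg 1: [5, 1]
Peg 2: [3]

Derivation:
After move 1 (2->1):
Peg 0: [4, 2]
Peg 1: [5, 1]
Peg 2: [3]

After move 2 (1->2):
Peg 0: [4, 2]
Peg 1: [5]
Peg 2: [3, 1]

After move 3 (2->0):
Peg 0: [4, 2, 1]
Peg 1: [5]
Peg 2: [3]

After move 4 (0->1):
Peg 0: [4, 2]
Peg 1: [5, 1]
Peg 2: [3]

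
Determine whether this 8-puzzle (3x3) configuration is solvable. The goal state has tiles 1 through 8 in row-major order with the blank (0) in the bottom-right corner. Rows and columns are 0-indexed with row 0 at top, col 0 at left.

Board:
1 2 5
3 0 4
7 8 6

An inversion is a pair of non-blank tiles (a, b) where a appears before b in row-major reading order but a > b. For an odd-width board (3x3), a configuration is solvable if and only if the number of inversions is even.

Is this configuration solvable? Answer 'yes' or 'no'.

Inversions (pairs i<j in row-major order where tile[i] > tile[j] > 0): 4
4 is even, so the puzzle is solvable.

Answer: yes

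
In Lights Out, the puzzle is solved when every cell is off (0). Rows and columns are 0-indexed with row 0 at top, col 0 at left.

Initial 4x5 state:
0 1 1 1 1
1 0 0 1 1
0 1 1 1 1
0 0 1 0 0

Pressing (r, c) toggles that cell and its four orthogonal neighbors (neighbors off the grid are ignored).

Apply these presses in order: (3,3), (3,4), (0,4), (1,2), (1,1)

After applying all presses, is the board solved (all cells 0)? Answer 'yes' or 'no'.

After press 1 at (3,3):
0 1 1 1 1
1 0 0 1 1
0 1 1 0 1
0 0 0 1 1

After press 2 at (3,4):
0 1 1 1 1
1 0 0 1 1
0 1 1 0 0
0 0 0 0 0

After press 3 at (0,4):
0 1 1 0 0
1 0 0 1 0
0 1 1 0 0
0 0 0 0 0

After press 4 at (1,2):
0 1 0 0 0
1 1 1 0 0
0 1 0 0 0
0 0 0 0 0

After press 5 at (1,1):
0 0 0 0 0
0 0 0 0 0
0 0 0 0 0
0 0 0 0 0

Lights still on: 0

Answer: yes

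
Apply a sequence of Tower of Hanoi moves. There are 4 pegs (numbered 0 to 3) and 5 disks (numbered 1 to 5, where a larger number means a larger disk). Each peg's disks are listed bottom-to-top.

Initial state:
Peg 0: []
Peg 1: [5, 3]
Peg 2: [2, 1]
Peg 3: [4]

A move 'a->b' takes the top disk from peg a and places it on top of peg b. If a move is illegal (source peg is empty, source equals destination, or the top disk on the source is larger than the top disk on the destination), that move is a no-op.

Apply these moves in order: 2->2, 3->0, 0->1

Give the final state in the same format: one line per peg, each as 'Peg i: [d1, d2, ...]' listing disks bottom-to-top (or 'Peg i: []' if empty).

After move 1 (2->2):
Peg 0: []
Peg 1: [5, 3]
Peg 2: [2, 1]
Peg 3: [4]

After move 2 (3->0):
Peg 0: [4]
Peg 1: [5, 3]
Peg 2: [2, 1]
Peg 3: []

After move 3 (0->1):
Peg 0: [4]
Peg 1: [5, 3]
Peg 2: [2, 1]
Peg 3: []

Answer: Peg 0: [4]
Peg 1: [5, 3]
Peg 2: [2, 1]
Peg 3: []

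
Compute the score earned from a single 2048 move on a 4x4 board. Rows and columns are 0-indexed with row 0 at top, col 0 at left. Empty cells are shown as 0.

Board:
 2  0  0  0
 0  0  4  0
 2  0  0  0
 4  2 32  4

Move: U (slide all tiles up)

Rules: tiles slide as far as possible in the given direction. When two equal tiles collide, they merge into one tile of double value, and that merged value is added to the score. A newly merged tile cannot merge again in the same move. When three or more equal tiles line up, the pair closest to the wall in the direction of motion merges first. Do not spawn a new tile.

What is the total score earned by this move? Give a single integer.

Answer: 4

Derivation:
Slide up:
col 0: [2, 0, 2, 4] -> [4, 4, 0, 0]  score +4 (running 4)
col 1: [0, 0, 0, 2] -> [2, 0, 0, 0]  score +0 (running 4)
col 2: [0, 4, 0, 32] -> [4, 32, 0, 0]  score +0 (running 4)
col 3: [0, 0, 0, 4] -> [4, 0, 0, 0]  score +0 (running 4)
Board after move:
 4  2  4  4
 4  0 32  0
 0  0  0  0
 0  0  0  0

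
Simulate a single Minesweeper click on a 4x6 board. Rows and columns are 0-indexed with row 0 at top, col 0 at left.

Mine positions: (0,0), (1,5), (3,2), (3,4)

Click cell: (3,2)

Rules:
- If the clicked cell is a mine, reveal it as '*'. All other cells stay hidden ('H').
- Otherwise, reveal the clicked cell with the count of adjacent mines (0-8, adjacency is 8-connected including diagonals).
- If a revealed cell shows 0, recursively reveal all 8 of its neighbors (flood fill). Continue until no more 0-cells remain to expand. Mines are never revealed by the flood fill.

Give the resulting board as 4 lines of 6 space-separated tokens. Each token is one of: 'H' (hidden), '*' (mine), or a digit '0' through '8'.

H H H H H H
H H H H H H
H H H H H H
H H * H H H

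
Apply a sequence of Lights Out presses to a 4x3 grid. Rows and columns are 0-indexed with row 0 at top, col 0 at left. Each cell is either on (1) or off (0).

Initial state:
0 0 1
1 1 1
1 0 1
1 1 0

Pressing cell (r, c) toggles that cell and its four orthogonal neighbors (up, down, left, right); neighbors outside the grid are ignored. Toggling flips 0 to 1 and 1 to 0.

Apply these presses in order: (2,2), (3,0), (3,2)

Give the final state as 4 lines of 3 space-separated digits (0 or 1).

After press 1 at (2,2):
0 0 1
1 1 0
1 1 0
1 1 1

After press 2 at (3,0):
0 0 1
1 1 0
0 1 0
0 0 1

After press 3 at (3,2):
0 0 1
1 1 0
0 1 1
0 1 0

Answer: 0 0 1
1 1 0
0 1 1
0 1 0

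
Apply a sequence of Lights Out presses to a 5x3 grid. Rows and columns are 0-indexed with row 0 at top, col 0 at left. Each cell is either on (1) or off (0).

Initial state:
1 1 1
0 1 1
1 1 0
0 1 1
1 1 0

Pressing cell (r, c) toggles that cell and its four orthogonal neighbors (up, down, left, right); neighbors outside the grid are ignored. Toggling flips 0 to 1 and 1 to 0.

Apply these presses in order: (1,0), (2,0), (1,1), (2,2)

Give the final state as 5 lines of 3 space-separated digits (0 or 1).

Answer: 0 0 1
1 1 1
1 0 1
1 1 0
1 1 0

Derivation:
After press 1 at (1,0):
0 1 1
1 0 1
0 1 0
0 1 1
1 1 0

After press 2 at (2,0):
0 1 1
0 0 1
1 0 0
1 1 1
1 1 0

After press 3 at (1,1):
0 0 1
1 1 0
1 1 0
1 1 1
1 1 0

After press 4 at (2,2):
0 0 1
1 1 1
1 0 1
1 1 0
1 1 0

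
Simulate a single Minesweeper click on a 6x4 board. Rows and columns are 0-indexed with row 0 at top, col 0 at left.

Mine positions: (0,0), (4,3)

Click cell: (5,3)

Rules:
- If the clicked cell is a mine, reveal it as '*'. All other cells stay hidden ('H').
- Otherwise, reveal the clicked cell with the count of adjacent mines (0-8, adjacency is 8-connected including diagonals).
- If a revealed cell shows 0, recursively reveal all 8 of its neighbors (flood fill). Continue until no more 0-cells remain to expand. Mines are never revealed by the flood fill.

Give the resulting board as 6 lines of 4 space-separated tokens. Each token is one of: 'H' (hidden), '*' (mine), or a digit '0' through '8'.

H H H H
H H H H
H H H H
H H H H
H H H H
H H H 1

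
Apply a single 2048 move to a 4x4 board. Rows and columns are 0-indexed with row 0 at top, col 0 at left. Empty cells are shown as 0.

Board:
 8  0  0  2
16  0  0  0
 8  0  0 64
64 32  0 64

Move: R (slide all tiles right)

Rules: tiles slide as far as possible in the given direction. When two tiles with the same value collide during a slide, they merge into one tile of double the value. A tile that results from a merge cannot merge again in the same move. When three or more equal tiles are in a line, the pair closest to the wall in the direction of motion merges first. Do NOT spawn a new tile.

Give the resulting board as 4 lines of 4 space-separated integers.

Slide right:
row 0: [8, 0, 0, 2] -> [0, 0, 8, 2]
row 1: [16, 0, 0, 0] -> [0, 0, 0, 16]
row 2: [8, 0, 0, 64] -> [0, 0, 8, 64]
row 3: [64, 32, 0, 64] -> [0, 64, 32, 64]

Answer:  0  0  8  2
 0  0  0 16
 0  0  8 64
 0 64 32 64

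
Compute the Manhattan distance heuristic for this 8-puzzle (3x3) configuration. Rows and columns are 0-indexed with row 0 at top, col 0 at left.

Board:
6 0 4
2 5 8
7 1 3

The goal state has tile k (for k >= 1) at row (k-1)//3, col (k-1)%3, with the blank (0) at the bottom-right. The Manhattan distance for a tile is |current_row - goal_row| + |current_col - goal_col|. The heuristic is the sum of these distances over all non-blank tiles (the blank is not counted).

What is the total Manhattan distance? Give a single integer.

Tile 6: (0,0)->(1,2) = 3
Tile 4: (0,2)->(1,0) = 3
Tile 2: (1,0)->(0,1) = 2
Tile 5: (1,1)->(1,1) = 0
Tile 8: (1,2)->(2,1) = 2
Tile 7: (2,0)->(2,0) = 0
Tile 1: (2,1)->(0,0) = 3
Tile 3: (2,2)->(0,2) = 2
Sum: 3 + 3 + 2 + 0 + 2 + 0 + 3 + 2 = 15

Answer: 15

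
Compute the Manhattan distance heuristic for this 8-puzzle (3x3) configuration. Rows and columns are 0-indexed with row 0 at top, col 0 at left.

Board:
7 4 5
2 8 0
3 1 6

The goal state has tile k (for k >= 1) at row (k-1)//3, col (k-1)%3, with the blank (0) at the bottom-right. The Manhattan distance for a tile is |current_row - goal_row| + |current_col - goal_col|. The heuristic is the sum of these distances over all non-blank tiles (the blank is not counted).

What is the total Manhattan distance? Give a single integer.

Tile 7: at (0,0), goal (2,0), distance |0-2|+|0-0| = 2
Tile 4: at (0,1), goal (1,0), distance |0-1|+|1-0| = 2
Tile 5: at (0,2), goal (1,1), distance |0-1|+|2-1| = 2
Tile 2: at (1,0), goal (0,1), distance |1-0|+|0-1| = 2
Tile 8: at (1,1), goal (2,1), distance |1-2|+|1-1| = 1
Tile 3: at (2,0), goal (0,2), distance |2-0|+|0-2| = 4
Tile 1: at (2,1), goal (0,0), distance |2-0|+|1-0| = 3
Tile 6: at (2,2), goal (1,2), distance |2-1|+|2-2| = 1
Sum: 2 + 2 + 2 + 2 + 1 + 4 + 3 + 1 = 17

Answer: 17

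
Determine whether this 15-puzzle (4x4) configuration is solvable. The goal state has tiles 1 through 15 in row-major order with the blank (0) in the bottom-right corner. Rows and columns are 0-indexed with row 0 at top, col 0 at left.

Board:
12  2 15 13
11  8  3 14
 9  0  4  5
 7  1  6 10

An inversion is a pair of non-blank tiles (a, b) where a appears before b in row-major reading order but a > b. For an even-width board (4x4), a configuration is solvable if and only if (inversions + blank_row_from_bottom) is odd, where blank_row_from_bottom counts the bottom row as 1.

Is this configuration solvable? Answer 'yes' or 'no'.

Inversions: 66
Blank is in row 2 (0-indexed from top), which is row 2 counting from the bottom (bottom = 1).
66 + 2 = 68, which is even, so the puzzle is not solvable.

Answer: no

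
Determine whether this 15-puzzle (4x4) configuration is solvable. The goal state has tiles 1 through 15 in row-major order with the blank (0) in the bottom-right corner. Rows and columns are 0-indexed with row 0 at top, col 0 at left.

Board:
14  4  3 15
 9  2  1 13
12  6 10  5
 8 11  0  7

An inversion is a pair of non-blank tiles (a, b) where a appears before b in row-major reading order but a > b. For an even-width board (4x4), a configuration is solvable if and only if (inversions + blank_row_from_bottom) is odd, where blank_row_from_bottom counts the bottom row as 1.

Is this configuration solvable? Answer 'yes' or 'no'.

Inversions: 55
Blank is in row 3 (0-indexed from top), which is row 1 counting from the bottom (bottom = 1).
55 + 1 = 56, which is even, so the puzzle is not solvable.

Answer: no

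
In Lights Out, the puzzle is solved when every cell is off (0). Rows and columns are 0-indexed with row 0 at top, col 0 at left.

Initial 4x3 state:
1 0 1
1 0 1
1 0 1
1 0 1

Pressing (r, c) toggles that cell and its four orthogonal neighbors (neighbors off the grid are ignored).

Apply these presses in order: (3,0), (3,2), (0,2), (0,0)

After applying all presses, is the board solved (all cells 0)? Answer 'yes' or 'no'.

After press 1 at (3,0):
1 0 1
1 0 1
0 0 1
0 1 1

After press 2 at (3,2):
1 0 1
1 0 1
0 0 0
0 0 0

After press 3 at (0,2):
1 1 0
1 0 0
0 0 0
0 0 0

After press 4 at (0,0):
0 0 0
0 0 0
0 0 0
0 0 0

Lights still on: 0

Answer: yes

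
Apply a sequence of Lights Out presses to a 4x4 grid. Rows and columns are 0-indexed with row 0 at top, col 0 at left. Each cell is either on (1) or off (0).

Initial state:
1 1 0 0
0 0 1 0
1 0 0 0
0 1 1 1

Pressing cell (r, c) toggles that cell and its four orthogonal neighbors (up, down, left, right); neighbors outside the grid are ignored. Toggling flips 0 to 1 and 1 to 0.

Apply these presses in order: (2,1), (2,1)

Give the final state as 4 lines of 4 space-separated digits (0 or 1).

After press 1 at (2,1):
1 1 0 0
0 1 1 0
0 1 1 0
0 0 1 1

After press 2 at (2,1):
1 1 0 0
0 0 1 0
1 0 0 0
0 1 1 1

Answer: 1 1 0 0
0 0 1 0
1 0 0 0
0 1 1 1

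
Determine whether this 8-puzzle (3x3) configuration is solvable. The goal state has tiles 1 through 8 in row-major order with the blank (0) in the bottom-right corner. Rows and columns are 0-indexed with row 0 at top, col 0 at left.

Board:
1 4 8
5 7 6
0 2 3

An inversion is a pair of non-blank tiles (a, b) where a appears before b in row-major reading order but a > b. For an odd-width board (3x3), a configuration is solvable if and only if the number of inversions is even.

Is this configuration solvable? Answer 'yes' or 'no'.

Inversions (pairs i<j in row-major order where tile[i] > tile[j] > 0): 14
14 is even, so the puzzle is solvable.

Answer: yes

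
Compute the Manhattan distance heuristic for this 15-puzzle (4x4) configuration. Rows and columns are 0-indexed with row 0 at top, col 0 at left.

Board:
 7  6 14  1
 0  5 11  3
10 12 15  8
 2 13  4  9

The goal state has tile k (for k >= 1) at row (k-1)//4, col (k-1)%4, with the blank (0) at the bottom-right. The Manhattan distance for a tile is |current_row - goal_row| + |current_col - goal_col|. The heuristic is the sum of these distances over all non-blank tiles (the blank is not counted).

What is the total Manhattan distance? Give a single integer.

Answer: 33

Derivation:
Tile 7: (0,0)->(1,2) = 3
Tile 6: (0,1)->(1,1) = 1
Tile 14: (0,2)->(3,1) = 4
Tile 1: (0,3)->(0,0) = 3
Tile 5: (1,1)->(1,0) = 1
Tile 11: (1,2)->(2,2) = 1
Tile 3: (1,3)->(0,2) = 2
Tile 10: (2,0)->(2,1) = 1
Tile 12: (2,1)->(2,3) = 2
Tile 15: (2,2)->(3,2) = 1
Tile 8: (2,3)->(1,3) = 1
Tile 2: (3,0)->(0,1) = 4
Tile 13: (3,1)->(3,0) = 1
Tile 4: (3,2)->(0,3) = 4
Tile 9: (3,3)->(2,0) = 4
Sum: 3 + 1 + 4 + 3 + 1 + 1 + 2 + 1 + 2 + 1 + 1 + 4 + 1 + 4 + 4 = 33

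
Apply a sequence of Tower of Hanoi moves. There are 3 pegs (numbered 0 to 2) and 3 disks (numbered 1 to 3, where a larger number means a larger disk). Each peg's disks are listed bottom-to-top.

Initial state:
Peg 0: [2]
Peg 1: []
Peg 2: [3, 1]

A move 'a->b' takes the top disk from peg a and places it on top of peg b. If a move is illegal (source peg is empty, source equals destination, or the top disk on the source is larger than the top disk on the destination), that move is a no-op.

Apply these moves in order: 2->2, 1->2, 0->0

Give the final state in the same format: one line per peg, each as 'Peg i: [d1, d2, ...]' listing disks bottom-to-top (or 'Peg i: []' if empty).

Answer: Peg 0: [2]
Peg 1: []
Peg 2: [3, 1]

Derivation:
After move 1 (2->2):
Peg 0: [2]
Peg 1: []
Peg 2: [3, 1]

After move 2 (1->2):
Peg 0: [2]
Peg 1: []
Peg 2: [3, 1]

After move 3 (0->0):
Peg 0: [2]
Peg 1: []
Peg 2: [3, 1]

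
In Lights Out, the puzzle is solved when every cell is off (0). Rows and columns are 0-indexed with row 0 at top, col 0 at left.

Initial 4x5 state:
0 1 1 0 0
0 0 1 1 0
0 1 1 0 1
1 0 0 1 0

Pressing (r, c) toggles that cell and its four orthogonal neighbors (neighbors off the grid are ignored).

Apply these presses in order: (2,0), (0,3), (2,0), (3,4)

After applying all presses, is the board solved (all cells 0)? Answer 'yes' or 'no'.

Answer: no

Derivation:
After press 1 at (2,0):
0 1 1 0 0
1 0 1 1 0
1 0 1 0 1
0 0 0 1 0

After press 2 at (0,3):
0 1 0 1 1
1 0 1 0 0
1 0 1 0 1
0 0 0 1 0

After press 3 at (2,0):
0 1 0 1 1
0 0 1 0 0
0 1 1 0 1
1 0 0 1 0

After press 4 at (3,4):
0 1 0 1 1
0 0 1 0 0
0 1 1 0 0
1 0 0 0 1

Lights still on: 8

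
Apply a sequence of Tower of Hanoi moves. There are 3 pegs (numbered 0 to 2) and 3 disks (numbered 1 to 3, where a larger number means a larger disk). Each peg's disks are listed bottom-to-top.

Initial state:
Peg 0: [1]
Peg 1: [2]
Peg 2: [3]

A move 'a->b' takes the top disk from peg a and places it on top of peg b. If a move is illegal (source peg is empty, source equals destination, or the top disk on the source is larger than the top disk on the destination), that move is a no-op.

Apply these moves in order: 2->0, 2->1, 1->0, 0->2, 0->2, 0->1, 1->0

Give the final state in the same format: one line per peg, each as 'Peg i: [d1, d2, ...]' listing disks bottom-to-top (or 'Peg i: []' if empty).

Answer: Peg 0: [2]
Peg 1: []
Peg 2: [3, 1]

Derivation:
After move 1 (2->0):
Peg 0: [1]
Peg 1: [2]
Peg 2: [3]

After move 2 (2->1):
Peg 0: [1]
Peg 1: [2]
Peg 2: [3]

After move 3 (1->0):
Peg 0: [1]
Peg 1: [2]
Peg 2: [3]

After move 4 (0->2):
Peg 0: []
Peg 1: [2]
Peg 2: [3, 1]

After move 5 (0->2):
Peg 0: []
Peg 1: [2]
Peg 2: [3, 1]

After move 6 (0->1):
Peg 0: []
Peg 1: [2]
Peg 2: [3, 1]

After move 7 (1->0):
Peg 0: [2]
Peg 1: []
Peg 2: [3, 1]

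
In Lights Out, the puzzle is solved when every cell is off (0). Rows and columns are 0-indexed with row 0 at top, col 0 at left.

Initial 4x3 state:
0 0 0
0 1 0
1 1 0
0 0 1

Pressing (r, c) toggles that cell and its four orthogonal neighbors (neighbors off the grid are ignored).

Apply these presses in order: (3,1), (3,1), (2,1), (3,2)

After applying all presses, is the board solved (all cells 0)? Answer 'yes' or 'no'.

Answer: yes

Derivation:
After press 1 at (3,1):
0 0 0
0 1 0
1 0 0
1 1 0

After press 2 at (3,1):
0 0 0
0 1 0
1 1 0
0 0 1

After press 3 at (2,1):
0 0 0
0 0 0
0 0 1
0 1 1

After press 4 at (3,2):
0 0 0
0 0 0
0 0 0
0 0 0

Lights still on: 0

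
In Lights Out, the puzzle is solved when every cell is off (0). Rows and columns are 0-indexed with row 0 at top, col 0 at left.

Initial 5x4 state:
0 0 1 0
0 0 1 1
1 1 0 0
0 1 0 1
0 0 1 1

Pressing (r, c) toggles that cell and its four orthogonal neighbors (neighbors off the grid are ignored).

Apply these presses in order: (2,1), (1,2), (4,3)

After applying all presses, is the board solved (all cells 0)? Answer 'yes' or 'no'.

Answer: yes

Derivation:
After press 1 at (2,1):
0 0 1 0
0 1 1 1
0 0 1 0
0 0 0 1
0 0 1 1

After press 2 at (1,2):
0 0 0 0
0 0 0 0
0 0 0 0
0 0 0 1
0 0 1 1

After press 3 at (4,3):
0 0 0 0
0 0 0 0
0 0 0 0
0 0 0 0
0 0 0 0

Lights still on: 0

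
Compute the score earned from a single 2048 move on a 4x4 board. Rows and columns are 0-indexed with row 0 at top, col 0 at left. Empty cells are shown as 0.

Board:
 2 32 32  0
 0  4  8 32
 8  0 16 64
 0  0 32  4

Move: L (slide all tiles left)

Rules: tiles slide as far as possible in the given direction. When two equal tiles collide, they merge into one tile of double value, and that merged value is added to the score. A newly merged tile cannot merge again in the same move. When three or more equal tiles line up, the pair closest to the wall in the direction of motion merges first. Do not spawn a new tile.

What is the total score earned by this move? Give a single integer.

Answer: 64

Derivation:
Slide left:
row 0: [2, 32, 32, 0] -> [2, 64, 0, 0]  score +64 (running 64)
row 1: [0, 4, 8, 32] -> [4, 8, 32, 0]  score +0 (running 64)
row 2: [8, 0, 16, 64] -> [8, 16, 64, 0]  score +0 (running 64)
row 3: [0, 0, 32, 4] -> [32, 4, 0, 0]  score +0 (running 64)
Board after move:
 2 64  0  0
 4  8 32  0
 8 16 64  0
32  4  0  0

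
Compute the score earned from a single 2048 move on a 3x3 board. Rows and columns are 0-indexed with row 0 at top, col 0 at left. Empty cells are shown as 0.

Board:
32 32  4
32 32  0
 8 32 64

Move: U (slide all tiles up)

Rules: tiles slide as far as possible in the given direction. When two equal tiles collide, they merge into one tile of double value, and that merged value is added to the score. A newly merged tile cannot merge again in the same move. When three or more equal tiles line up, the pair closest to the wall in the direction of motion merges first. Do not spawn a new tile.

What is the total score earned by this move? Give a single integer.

Slide up:
col 0: [32, 32, 8] -> [64, 8, 0]  score +64 (running 64)
col 1: [32, 32, 32] -> [64, 32, 0]  score +64 (running 128)
col 2: [4, 0, 64] -> [4, 64, 0]  score +0 (running 128)
Board after move:
64 64  4
 8 32 64
 0  0  0

Answer: 128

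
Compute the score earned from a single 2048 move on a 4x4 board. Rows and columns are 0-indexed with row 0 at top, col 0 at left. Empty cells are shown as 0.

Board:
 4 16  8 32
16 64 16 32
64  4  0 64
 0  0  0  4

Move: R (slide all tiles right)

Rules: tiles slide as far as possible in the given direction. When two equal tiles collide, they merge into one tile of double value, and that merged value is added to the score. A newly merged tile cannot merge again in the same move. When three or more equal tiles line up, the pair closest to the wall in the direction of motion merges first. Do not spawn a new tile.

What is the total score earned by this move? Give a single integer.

Slide right:
row 0: [4, 16, 8, 32] -> [4, 16, 8, 32]  score +0 (running 0)
row 1: [16, 64, 16, 32] -> [16, 64, 16, 32]  score +0 (running 0)
row 2: [64, 4, 0, 64] -> [0, 64, 4, 64]  score +0 (running 0)
row 3: [0, 0, 0, 4] -> [0, 0, 0, 4]  score +0 (running 0)
Board after move:
 4 16  8 32
16 64 16 32
 0 64  4 64
 0  0  0  4

Answer: 0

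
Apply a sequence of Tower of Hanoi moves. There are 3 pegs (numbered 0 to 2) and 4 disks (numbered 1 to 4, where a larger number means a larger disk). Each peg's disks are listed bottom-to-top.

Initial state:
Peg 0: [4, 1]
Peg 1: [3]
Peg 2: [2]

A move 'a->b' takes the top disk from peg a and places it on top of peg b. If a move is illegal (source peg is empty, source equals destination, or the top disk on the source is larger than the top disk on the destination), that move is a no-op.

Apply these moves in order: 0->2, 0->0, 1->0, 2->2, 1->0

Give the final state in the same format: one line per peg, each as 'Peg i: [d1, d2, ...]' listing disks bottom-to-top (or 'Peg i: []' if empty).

After move 1 (0->2):
Peg 0: [4]
Peg 1: [3]
Peg 2: [2, 1]

After move 2 (0->0):
Peg 0: [4]
Peg 1: [3]
Peg 2: [2, 1]

After move 3 (1->0):
Peg 0: [4, 3]
Peg 1: []
Peg 2: [2, 1]

After move 4 (2->2):
Peg 0: [4, 3]
Peg 1: []
Peg 2: [2, 1]

After move 5 (1->0):
Peg 0: [4, 3]
Peg 1: []
Peg 2: [2, 1]

Answer: Peg 0: [4, 3]
Peg 1: []
Peg 2: [2, 1]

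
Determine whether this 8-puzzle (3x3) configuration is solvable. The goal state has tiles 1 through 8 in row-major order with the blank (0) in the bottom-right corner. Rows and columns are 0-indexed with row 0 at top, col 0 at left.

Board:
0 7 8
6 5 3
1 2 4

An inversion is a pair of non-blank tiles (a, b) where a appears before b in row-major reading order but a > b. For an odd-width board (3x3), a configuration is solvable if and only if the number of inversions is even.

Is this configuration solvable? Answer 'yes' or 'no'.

Answer: no

Derivation:
Inversions (pairs i<j in row-major order where tile[i] > tile[j] > 0): 23
23 is odd, so the puzzle is not solvable.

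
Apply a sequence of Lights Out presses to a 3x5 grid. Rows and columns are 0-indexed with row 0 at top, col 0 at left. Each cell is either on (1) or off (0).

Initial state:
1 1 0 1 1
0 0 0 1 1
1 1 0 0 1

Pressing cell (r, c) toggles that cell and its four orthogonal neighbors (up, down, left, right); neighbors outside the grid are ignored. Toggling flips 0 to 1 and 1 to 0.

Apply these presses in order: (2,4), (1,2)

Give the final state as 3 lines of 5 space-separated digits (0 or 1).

Answer: 1 1 1 1 1
0 1 1 0 0
1 1 1 1 0

Derivation:
After press 1 at (2,4):
1 1 0 1 1
0 0 0 1 0
1 1 0 1 0

After press 2 at (1,2):
1 1 1 1 1
0 1 1 0 0
1 1 1 1 0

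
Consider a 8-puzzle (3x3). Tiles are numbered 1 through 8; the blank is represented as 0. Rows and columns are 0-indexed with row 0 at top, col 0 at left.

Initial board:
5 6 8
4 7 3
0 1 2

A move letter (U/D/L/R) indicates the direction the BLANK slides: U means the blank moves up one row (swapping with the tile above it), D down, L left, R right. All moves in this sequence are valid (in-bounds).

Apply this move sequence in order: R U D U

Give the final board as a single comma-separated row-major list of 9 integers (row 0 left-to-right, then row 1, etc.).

Answer: 5, 6, 8, 4, 0, 3, 1, 7, 2

Derivation:
After move 1 (R):
5 6 8
4 7 3
1 0 2

After move 2 (U):
5 6 8
4 0 3
1 7 2

After move 3 (D):
5 6 8
4 7 3
1 0 2

After move 4 (U):
5 6 8
4 0 3
1 7 2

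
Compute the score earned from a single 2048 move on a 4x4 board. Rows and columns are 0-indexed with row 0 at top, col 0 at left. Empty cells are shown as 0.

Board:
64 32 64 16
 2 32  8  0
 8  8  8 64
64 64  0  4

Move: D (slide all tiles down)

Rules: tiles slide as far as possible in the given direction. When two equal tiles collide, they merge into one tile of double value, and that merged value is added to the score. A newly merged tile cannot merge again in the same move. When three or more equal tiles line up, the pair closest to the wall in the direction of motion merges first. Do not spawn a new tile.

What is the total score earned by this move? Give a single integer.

Slide down:
col 0: [64, 2, 8, 64] -> [64, 2, 8, 64]  score +0 (running 0)
col 1: [32, 32, 8, 64] -> [0, 64, 8, 64]  score +64 (running 64)
col 2: [64, 8, 8, 0] -> [0, 0, 64, 16]  score +16 (running 80)
col 3: [16, 0, 64, 4] -> [0, 16, 64, 4]  score +0 (running 80)
Board after move:
64  0  0  0
 2 64  0 16
 8  8 64 64
64 64 16  4

Answer: 80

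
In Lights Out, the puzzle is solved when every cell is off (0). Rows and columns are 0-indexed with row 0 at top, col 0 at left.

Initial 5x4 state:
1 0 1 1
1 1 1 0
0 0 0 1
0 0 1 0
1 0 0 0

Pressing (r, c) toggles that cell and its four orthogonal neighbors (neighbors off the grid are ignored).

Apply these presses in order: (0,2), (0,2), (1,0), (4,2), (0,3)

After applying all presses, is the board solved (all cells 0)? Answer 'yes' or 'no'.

Answer: no

Derivation:
After press 1 at (0,2):
1 1 0 0
1 1 0 0
0 0 0 1
0 0 1 0
1 0 0 0

After press 2 at (0,2):
1 0 1 1
1 1 1 0
0 0 0 1
0 0 1 0
1 0 0 0

After press 3 at (1,0):
0 0 1 1
0 0 1 0
1 0 0 1
0 0 1 0
1 0 0 0

After press 4 at (4,2):
0 0 1 1
0 0 1 0
1 0 0 1
0 0 0 0
1 1 1 1

After press 5 at (0,3):
0 0 0 0
0 0 1 1
1 0 0 1
0 0 0 0
1 1 1 1

Lights still on: 8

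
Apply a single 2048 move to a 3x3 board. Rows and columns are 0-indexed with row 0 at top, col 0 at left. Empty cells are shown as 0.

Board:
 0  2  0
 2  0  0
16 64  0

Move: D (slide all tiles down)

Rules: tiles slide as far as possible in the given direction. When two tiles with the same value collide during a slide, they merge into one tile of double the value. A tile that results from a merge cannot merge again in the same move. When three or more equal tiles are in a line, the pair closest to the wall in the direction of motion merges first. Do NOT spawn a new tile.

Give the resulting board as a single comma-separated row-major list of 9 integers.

Answer: 0, 0, 0, 2, 2, 0, 16, 64, 0

Derivation:
Slide down:
col 0: [0, 2, 16] -> [0, 2, 16]
col 1: [2, 0, 64] -> [0, 2, 64]
col 2: [0, 0, 0] -> [0, 0, 0]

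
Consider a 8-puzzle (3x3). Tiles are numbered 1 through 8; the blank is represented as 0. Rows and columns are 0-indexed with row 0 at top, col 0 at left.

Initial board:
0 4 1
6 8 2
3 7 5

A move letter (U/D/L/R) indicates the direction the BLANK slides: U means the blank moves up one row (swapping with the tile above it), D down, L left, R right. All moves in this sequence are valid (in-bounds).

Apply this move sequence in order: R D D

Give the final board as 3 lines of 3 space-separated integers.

After move 1 (R):
4 0 1
6 8 2
3 7 5

After move 2 (D):
4 8 1
6 0 2
3 7 5

After move 3 (D):
4 8 1
6 7 2
3 0 5

Answer: 4 8 1
6 7 2
3 0 5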